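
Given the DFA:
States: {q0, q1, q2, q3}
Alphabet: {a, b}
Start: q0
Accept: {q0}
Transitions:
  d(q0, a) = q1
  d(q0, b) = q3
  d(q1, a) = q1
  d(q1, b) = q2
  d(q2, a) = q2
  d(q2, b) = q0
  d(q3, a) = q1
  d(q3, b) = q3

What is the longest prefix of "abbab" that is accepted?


Run the DFA, marking each prefix where the state is accepting:
  "" -> q0 [accept]
  "a" -> q1 [reject]
  "ab" -> q2 [reject]
  "abb" -> q0 [accept]
  "abba" -> q1 [reject]
  "abbab" -> q2 [reject]

"abb"


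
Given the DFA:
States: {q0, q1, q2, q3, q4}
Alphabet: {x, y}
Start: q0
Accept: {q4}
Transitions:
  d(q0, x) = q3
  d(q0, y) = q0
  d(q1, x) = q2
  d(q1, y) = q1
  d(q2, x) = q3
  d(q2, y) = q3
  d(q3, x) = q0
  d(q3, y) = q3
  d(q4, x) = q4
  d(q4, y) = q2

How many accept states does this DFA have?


Accept states listed: {q4}
Counting: q4(1)

1


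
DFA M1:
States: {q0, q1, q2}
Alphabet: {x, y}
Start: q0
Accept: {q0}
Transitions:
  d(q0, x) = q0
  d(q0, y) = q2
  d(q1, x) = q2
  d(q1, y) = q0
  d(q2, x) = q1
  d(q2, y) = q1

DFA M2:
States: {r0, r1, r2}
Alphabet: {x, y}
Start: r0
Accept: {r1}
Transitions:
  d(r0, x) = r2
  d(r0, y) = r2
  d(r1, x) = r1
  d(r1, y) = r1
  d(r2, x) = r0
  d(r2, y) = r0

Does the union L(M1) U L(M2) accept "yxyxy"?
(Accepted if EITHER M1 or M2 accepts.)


M1: final=q2 accepted=False
M2: final=r2 accepted=False

No, union rejects (neither accepts)


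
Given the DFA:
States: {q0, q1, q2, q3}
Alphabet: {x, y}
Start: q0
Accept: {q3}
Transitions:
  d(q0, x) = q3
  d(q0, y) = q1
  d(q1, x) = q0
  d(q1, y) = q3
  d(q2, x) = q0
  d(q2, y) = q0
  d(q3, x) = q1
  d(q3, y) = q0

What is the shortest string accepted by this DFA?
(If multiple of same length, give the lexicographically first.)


BFS by string length (lex-first path to each state shown):
  len 0: q0<-""
  len 1: q1<-"y", q3<-"x"
Found accept state at length 1.

"x"


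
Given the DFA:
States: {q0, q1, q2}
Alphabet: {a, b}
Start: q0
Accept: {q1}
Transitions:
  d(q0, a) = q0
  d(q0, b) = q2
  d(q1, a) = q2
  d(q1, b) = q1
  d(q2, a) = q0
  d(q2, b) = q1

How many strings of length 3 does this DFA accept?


Enumerating all length-3 strings:
  "aaa" -> q0 [reject]
  "aab" -> q2 [reject]
  "aba" -> q0 [reject]
  "abb" -> q1 [accept]
  "baa" -> q0 [reject]
  "bab" -> q2 [reject]
  "bba" -> q2 [reject]
  "bbb" -> q1 [accept]

2 out of 8


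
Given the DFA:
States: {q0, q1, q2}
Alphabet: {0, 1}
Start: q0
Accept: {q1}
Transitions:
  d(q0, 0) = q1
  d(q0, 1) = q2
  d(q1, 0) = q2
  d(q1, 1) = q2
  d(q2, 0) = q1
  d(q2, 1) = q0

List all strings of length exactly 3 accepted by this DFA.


All strings of length 3: 8 total
Accepted: 3

"000", "010", "110"


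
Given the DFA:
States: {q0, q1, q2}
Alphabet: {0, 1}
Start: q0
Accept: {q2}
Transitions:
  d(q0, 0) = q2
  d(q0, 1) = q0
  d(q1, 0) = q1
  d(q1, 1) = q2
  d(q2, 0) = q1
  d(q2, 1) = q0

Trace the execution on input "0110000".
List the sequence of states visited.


Input: 0110000
d(q0, 0) = q2
d(q2, 1) = q0
d(q0, 1) = q0
d(q0, 0) = q2
d(q2, 0) = q1
d(q1, 0) = q1
d(q1, 0) = q1


q0 -> q2 -> q0 -> q0 -> q2 -> q1 -> q1 -> q1


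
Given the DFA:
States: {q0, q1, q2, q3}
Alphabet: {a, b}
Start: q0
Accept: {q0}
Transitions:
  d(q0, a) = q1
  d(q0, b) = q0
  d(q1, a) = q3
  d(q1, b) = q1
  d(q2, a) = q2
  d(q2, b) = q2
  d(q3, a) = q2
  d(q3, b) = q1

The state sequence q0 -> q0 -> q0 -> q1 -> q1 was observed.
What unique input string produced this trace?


Trace back each transition to find the symbol:
  q0 --[b]--> q0
  q0 --[b]--> q0
  q0 --[a]--> q1
  q1 --[b]--> q1

"bbab"


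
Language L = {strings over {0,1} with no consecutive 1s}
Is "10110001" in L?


'11' occurs at index 2

No, "10110001" is not in L


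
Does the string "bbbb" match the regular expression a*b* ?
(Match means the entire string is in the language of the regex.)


|string| = 4; first = 'b'; last = 'b'

Yes, "bbbb" matches a*b*


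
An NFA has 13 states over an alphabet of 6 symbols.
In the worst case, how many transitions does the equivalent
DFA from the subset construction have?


Subset construction: one DFA state per subset of NFA states = 2^13 = 8192 states.
Each DFA state has 6 outgoing transitions: 8192 * 6 = 49152

49152


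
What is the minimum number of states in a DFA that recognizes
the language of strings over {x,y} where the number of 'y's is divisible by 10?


States track (count of 'y') mod 10.
Need 10 states: one per remainder 0..9; accept = remainder 0.

10


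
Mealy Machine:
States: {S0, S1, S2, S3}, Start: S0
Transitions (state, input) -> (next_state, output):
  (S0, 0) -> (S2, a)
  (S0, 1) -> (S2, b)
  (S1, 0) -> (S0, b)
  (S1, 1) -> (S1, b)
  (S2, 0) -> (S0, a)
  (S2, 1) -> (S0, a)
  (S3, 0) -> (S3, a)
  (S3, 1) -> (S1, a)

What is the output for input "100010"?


Step-by-step:
  (S0, 1) -> (S2, b)
  (S2, 0) -> (S0, a)
  (S0, 0) -> (S2, a)
  (S2, 0) -> (S0, a)
  (S0, 1) -> (S2, b)
  (S2, 0) -> (S0, a)

"baaaba"


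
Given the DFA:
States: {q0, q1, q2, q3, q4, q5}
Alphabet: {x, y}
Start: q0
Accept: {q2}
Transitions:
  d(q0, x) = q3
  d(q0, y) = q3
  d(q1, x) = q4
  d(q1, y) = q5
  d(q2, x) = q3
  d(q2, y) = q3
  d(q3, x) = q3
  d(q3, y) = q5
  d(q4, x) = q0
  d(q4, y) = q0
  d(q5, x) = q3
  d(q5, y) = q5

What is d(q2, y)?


Looking up transition d(q2, y)

q3


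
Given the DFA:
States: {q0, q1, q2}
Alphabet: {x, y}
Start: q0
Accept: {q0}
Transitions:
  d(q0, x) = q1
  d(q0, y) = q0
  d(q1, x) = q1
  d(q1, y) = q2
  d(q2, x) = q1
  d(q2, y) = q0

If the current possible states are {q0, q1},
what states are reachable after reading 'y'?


Apply transition on 'y' from each current state:
  d(q0, y) = q0
  d(q1, y) = q2

{q0, q2}


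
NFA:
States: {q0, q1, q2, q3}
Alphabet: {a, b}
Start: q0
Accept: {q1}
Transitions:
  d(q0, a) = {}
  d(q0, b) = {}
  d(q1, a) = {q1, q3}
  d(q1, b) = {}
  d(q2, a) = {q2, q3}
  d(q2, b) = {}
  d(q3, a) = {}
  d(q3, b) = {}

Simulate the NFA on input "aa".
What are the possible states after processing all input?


Start: {q0}
  --a--> {}
  --a--> {}

{} (empty set, no valid transitions)


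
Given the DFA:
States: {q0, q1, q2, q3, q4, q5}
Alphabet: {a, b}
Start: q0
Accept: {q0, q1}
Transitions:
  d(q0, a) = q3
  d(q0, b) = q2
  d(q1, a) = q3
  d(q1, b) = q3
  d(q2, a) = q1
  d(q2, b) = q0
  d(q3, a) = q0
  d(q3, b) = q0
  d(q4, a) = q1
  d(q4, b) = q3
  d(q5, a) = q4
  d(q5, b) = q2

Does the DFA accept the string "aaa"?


Trace: q0 -> q3 -> q0 -> q3
Final state: q3
Accept states: {q0, q1}

No, rejected (final state q3 is not an accept state)


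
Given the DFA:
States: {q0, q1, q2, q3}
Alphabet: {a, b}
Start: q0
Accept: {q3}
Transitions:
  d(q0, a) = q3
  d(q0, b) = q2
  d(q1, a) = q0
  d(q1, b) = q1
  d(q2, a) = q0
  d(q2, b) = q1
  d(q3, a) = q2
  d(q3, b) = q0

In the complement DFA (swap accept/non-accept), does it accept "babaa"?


Trace: q0 -> q2 -> q0 -> q2 -> q0 -> q3
Final: q3
Original accept: {q3}
Complement: q3 is in original accept

No, complement rejects (original accepts)


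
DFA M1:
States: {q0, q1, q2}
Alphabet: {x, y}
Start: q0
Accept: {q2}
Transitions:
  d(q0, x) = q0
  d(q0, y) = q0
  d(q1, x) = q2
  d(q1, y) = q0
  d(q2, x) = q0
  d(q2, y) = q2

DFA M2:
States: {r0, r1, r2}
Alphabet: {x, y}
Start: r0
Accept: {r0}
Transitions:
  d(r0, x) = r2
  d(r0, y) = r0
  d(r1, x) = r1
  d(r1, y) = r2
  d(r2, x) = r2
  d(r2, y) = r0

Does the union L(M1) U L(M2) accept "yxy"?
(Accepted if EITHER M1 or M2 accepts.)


M1: final=q0 accepted=False
M2: final=r0 accepted=True

Yes, union accepts


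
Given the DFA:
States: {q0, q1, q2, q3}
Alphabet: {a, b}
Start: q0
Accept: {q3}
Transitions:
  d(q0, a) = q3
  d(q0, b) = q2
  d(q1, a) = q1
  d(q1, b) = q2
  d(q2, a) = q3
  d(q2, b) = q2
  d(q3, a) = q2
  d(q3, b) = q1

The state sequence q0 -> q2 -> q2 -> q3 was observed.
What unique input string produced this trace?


Trace back each transition to find the symbol:
  q0 --[b]--> q2
  q2 --[b]--> q2
  q2 --[a]--> q3

"bba"


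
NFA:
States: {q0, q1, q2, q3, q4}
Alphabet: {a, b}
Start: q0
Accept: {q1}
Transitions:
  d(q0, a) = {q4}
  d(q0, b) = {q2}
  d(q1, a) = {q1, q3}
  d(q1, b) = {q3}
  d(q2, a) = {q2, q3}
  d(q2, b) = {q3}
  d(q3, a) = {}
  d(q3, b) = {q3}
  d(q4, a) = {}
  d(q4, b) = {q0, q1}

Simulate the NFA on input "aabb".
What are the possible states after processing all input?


Start: {q0}
  --a--> {q4}
  --a--> {}
  --b--> {}
  --b--> {}

{} (empty set, no valid transitions)


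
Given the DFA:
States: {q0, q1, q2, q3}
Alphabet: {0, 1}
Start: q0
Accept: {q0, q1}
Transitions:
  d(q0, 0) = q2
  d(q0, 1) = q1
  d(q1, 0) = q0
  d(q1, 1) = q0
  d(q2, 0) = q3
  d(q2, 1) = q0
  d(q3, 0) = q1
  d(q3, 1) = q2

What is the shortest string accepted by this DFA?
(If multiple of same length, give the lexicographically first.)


BFS by string length (lex-first path to each state shown):
  len 0: q0<-""
Found accept state at length 0.

"" (empty string)


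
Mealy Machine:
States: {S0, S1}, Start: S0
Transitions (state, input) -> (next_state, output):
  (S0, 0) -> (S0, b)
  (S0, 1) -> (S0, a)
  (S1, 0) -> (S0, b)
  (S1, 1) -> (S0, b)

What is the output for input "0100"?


Step-by-step:
  (S0, 0) -> (S0, b)
  (S0, 1) -> (S0, a)
  (S0, 0) -> (S0, b)
  (S0, 0) -> (S0, b)

"babb"


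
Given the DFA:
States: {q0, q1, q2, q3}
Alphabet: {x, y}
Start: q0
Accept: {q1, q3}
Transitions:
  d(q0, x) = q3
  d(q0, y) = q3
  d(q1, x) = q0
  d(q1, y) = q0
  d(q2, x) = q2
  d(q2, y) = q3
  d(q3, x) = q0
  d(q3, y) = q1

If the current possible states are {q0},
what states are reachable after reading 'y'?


Apply transition on 'y' from each current state:
  d(q0, y) = q3

{q3}


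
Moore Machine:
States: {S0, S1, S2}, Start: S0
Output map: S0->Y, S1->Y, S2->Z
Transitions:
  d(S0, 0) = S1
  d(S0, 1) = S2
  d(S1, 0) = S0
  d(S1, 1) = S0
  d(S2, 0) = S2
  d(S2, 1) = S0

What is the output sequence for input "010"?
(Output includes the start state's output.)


Start: S0 (output Y)
  --0--> S1 (output Y)
  --1--> S0 (output Y)
  --0--> S1 (output Y)

"YYYY"


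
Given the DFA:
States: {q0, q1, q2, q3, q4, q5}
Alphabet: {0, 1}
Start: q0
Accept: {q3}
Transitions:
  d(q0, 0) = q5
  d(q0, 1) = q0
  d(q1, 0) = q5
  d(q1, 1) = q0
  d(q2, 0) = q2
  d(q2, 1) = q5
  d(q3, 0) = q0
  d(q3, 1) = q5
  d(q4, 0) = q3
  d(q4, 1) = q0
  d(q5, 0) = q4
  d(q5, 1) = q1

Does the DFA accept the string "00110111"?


Trace: q0 -> q5 -> q4 -> q0 -> q0 -> q5 -> q1 -> q0 -> q0
Final state: q0
Accept states: {q3}

No, rejected (final state q0 is not an accept state)


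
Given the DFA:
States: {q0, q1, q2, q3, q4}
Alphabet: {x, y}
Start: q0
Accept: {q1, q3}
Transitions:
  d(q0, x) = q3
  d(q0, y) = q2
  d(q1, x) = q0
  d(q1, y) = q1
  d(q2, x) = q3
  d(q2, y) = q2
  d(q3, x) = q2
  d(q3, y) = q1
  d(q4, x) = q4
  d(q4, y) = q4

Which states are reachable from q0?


BFS from q0:
  layer 0: {q0}
  layer 1: {q2, q3}
  layer 2: {q1}

{q0, q1, q2, q3}


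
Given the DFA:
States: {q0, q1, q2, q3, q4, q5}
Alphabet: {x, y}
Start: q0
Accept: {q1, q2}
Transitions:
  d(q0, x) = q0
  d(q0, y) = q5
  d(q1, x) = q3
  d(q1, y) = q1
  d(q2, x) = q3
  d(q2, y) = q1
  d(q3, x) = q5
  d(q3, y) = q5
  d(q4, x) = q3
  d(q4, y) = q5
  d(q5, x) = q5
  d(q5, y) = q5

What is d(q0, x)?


Looking up transition d(q0, x)

q0


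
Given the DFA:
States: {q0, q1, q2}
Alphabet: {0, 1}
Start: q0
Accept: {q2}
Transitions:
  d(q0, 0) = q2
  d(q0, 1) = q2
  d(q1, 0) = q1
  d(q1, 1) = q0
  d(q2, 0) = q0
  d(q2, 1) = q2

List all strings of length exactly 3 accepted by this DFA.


All strings of length 3: 8 total
Accepted: 6

"000", "001", "011", "100", "101", "111"


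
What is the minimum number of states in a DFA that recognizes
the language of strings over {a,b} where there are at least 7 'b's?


States: count = 0, 1, ..., 6, and a final '>= 7' state.
Total: 7 + 1 = 8. Accept = '>= 7' state.

8


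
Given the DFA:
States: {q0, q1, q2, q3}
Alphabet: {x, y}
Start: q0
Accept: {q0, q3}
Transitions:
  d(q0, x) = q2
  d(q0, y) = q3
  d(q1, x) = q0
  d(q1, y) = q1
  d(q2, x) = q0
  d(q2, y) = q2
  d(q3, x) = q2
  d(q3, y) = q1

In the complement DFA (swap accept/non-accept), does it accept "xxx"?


Trace: q0 -> q2 -> q0 -> q2
Final: q2
Original accept: {q0, q3}
Complement: q2 is not in original accept

Yes, complement accepts (original rejects)


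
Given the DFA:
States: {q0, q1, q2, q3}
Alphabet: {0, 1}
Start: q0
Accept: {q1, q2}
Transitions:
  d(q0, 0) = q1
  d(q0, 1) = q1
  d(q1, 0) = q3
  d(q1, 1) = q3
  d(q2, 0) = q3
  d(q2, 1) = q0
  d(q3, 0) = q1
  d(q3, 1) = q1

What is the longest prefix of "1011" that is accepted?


Run the DFA, marking each prefix where the state is accepting:
  "" -> q0 [reject]
  "1" -> q1 [accept]
  "10" -> q3 [reject]
  "101" -> q1 [accept]
  "1011" -> q3 [reject]

"101"


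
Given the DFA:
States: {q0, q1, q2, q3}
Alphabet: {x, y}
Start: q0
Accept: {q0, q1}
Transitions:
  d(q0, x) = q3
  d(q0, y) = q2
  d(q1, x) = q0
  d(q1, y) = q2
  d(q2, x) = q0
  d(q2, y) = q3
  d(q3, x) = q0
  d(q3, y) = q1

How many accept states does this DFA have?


Accept states listed: {q0, q1}
Counting: q0(1) q1(2)

2


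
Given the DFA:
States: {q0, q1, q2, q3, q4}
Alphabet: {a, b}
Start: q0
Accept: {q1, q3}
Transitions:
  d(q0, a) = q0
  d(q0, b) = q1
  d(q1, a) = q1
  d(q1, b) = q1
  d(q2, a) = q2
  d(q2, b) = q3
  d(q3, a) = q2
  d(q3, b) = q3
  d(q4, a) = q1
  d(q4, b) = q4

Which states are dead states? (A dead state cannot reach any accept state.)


Forward reachability from each state:
  q0 -> reaches accept state q1 (live)
  q1 -> reaches accept state q1 (live)
  q2 -> reaches accept state q3 (live)
  q3 -> reaches accept state q3 (live)
  q4 -> reaches accept state q1 (live)

None (all states can reach an accept state)


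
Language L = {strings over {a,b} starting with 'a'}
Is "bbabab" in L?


first symbol = 'b'

No, "bbabab" is not in L


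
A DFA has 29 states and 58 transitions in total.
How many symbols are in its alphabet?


Each state has exactly one transition per symbol.
|alphabet| = transitions / states = 58 / 29 = 2

2


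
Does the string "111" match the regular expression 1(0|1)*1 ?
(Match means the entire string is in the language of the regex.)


|string| = 3; first = '1'; last = '1'

Yes, "111" matches 1(0|1)*1


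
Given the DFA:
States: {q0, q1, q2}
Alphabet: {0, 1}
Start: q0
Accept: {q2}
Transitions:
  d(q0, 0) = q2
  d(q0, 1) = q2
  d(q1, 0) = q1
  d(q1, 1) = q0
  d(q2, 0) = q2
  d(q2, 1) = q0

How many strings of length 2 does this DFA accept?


Enumerating all length-2 strings:
  "00" -> q2 [accept]
  "01" -> q0 [reject]
  "10" -> q2 [accept]
  "11" -> q0 [reject]

2 out of 4


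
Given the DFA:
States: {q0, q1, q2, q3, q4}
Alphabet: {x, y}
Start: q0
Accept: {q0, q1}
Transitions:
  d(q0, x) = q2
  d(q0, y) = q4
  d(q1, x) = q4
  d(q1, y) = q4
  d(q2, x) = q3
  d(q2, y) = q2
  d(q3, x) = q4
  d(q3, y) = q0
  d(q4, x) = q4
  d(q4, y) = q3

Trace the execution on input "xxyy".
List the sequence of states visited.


Input: xxyy
d(q0, x) = q2
d(q2, x) = q3
d(q3, y) = q0
d(q0, y) = q4


q0 -> q2 -> q3 -> q0 -> q4


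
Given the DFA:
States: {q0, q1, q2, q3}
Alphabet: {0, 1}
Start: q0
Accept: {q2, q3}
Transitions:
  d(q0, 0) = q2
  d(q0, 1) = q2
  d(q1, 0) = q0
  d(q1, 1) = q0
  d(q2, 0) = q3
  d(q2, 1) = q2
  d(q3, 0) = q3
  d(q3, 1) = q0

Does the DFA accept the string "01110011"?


Trace: q0 -> q2 -> q2 -> q2 -> q2 -> q3 -> q3 -> q0 -> q2
Final state: q2
Accept states: {q2, q3}

Yes, accepted (final state q2 is an accept state)


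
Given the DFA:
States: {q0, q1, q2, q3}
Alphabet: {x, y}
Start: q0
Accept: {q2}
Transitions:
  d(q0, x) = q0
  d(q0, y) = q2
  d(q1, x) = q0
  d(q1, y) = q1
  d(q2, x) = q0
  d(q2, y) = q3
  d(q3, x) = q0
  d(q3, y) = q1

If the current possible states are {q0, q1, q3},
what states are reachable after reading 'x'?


Apply transition on 'x' from each current state:
  d(q0, x) = q0
  d(q1, x) = q0
  d(q3, x) = q0

{q0}


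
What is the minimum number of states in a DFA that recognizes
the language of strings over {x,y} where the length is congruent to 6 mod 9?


States track (length) mod 9.
Need 9 states: one per remainder 0..8; accept = remainder 6.

9


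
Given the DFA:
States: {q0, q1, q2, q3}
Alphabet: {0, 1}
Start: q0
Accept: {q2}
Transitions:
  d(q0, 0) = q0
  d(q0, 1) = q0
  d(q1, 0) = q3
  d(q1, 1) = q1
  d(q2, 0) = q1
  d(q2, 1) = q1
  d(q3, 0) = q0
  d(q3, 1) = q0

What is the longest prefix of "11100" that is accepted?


Run the DFA, marking each prefix where the state is accepting:
  "" -> q0 [reject]
  "1" -> q0 [reject]
  "11" -> q0 [reject]
  "111" -> q0 [reject]
  "1110" -> q0 [reject]
  "11100" -> q0 [reject]

No prefix is accepted


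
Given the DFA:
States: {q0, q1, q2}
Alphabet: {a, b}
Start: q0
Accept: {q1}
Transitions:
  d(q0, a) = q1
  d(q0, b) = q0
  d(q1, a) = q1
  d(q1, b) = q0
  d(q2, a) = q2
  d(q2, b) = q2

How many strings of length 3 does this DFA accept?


Enumerating all length-3 strings:
  "aaa" -> q1 [accept]
  "aab" -> q0 [reject]
  "aba" -> q1 [accept]
  "abb" -> q0 [reject]
  "baa" -> q1 [accept]
  "bab" -> q0 [reject]
  "bba" -> q1 [accept]
  "bbb" -> q0 [reject]

4 out of 8


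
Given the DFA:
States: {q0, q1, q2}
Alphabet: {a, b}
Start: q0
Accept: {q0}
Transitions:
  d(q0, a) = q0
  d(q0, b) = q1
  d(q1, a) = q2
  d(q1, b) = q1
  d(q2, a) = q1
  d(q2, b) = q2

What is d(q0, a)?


Looking up transition d(q0, a)

q0


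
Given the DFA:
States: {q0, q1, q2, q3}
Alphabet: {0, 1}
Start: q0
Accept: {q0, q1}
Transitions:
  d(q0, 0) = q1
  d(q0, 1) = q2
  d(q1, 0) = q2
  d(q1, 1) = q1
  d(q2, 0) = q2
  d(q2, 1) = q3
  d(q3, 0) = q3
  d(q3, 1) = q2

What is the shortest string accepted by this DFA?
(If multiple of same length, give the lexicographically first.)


BFS by string length (lex-first path to each state shown):
  len 0: q0<-""
Found accept state at length 0.

"" (empty string)


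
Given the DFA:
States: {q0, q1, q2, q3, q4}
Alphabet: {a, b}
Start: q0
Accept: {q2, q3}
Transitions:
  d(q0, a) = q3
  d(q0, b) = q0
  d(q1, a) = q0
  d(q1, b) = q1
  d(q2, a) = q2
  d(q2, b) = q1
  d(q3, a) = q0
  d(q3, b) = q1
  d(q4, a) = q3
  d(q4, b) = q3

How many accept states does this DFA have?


Accept states listed: {q2, q3}
Counting: q2(1) q3(2)

2


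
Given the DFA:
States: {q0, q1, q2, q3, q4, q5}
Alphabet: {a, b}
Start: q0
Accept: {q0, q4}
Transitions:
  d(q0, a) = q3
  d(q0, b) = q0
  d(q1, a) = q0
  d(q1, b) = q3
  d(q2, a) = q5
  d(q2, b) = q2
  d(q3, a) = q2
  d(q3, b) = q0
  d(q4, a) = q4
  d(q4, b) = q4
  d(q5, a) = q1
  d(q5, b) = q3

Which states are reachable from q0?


BFS from q0:
  layer 0: {q0}
  layer 1: {q3}
  layer 2: {q2}
  layer 3: {q5}
  layer 4: {q1}

{q0, q1, q2, q3, q5}


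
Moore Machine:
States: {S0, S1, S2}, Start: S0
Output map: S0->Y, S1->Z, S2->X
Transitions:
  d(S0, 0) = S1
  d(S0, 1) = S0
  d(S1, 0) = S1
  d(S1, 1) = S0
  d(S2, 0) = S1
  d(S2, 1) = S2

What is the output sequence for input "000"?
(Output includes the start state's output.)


Start: S0 (output Y)
  --0--> S1 (output Z)
  --0--> S1 (output Z)
  --0--> S1 (output Z)

"YZZZ"


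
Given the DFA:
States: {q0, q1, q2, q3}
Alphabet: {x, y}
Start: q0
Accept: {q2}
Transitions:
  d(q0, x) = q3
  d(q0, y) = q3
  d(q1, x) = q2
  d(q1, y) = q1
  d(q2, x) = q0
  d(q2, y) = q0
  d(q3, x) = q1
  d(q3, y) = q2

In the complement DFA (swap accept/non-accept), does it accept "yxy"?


Trace: q0 -> q3 -> q1 -> q1
Final: q1
Original accept: {q2}
Complement: q1 is not in original accept

Yes, complement accepts (original rejects)


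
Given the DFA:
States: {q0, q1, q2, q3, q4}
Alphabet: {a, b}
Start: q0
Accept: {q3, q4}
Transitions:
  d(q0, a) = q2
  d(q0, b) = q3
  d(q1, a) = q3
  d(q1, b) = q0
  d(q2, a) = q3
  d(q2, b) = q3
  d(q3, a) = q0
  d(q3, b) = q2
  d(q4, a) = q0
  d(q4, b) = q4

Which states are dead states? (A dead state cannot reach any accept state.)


Forward reachability from each state:
  q0 -> reaches accept state q3 (live)
  q1 -> reaches accept state q3 (live)
  q2 -> reaches accept state q3 (live)
  q3 -> reaches accept state q3 (live)
  q4 -> reaches accept state q3 (live)

None (all states can reach an accept state)


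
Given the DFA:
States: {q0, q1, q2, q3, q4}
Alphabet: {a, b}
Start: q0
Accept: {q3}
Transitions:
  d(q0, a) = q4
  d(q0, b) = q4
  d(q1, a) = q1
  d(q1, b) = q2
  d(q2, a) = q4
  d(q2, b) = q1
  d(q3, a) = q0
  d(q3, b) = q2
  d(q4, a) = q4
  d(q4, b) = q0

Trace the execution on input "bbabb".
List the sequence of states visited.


Input: bbabb
d(q0, b) = q4
d(q4, b) = q0
d(q0, a) = q4
d(q4, b) = q0
d(q0, b) = q4


q0 -> q4 -> q0 -> q4 -> q0 -> q4


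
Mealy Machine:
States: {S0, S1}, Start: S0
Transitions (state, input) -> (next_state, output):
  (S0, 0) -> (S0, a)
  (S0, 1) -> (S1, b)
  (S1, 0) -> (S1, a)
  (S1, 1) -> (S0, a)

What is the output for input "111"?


Step-by-step:
  (S0, 1) -> (S1, b)
  (S1, 1) -> (S0, a)
  (S0, 1) -> (S1, b)

"bab"


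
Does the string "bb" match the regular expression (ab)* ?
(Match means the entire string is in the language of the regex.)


|string| = 2; first = 'b'; last = 'b'

No, "bb" does not match (ab)*


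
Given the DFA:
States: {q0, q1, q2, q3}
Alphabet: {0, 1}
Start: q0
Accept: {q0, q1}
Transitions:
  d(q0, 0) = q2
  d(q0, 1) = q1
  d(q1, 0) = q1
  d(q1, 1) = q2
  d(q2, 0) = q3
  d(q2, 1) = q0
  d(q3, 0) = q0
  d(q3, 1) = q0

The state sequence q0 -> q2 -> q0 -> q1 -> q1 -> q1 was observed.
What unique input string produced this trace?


Trace back each transition to find the symbol:
  q0 --[0]--> q2
  q2 --[1]--> q0
  q0 --[1]--> q1
  q1 --[0]--> q1
  q1 --[0]--> q1

"01100"


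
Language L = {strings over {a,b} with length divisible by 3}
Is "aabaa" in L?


length = 5; 5 mod 3 = 2

No, "aabaa" is not in L


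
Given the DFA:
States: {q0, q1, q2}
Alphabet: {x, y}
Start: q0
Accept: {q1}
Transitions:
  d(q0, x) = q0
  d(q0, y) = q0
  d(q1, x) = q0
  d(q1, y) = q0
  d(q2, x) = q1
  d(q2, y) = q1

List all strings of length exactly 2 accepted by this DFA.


All strings of length 2: 4 total
Accepted: 0

None


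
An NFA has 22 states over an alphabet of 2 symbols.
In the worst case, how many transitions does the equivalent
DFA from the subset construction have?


Subset construction: one DFA state per subset of NFA states = 2^22 = 4194304 states.
Each DFA state has 2 outgoing transitions: 4194304 * 2 = 8388608

8388608


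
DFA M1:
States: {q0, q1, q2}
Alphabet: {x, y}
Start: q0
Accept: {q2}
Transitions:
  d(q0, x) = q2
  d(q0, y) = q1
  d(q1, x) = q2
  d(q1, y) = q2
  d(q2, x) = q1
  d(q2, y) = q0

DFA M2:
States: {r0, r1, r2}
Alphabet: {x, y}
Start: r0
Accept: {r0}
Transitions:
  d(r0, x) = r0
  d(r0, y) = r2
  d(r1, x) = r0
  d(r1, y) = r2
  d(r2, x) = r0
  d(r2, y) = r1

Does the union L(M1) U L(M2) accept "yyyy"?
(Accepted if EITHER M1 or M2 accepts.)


M1: final=q1 accepted=False
M2: final=r1 accepted=False

No, union rejects (neither accepts)


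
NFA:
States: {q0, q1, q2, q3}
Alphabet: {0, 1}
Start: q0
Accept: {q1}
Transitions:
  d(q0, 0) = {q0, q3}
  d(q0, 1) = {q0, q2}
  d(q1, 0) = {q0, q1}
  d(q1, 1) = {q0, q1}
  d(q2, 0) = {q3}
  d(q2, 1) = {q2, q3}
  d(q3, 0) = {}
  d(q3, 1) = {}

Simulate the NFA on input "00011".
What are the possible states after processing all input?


Start: {q0}
  --0--> {q0, q3}
  --0--> {q0, q3}
  --0--> {q0, q3}
  --1--> {q0, q2}
  --1--> {q0, q2, q3}

{q0, q2, q3}


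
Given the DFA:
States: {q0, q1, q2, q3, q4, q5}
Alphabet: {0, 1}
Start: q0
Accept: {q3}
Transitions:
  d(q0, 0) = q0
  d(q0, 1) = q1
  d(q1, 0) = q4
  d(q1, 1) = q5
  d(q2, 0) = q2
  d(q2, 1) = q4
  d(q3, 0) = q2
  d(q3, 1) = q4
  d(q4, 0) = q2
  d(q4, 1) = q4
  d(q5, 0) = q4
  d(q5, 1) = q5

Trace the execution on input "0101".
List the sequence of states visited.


Input: 0101
d(q0, 0) = q0
d(q0, 1) = q1
d(q1, 0) = q4
d(q4, 1) = q4


q0 -> q0 -> q1 -> q4 -> q4


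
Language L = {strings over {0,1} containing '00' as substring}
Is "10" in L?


'00' does not occur

No, "10" is not in L


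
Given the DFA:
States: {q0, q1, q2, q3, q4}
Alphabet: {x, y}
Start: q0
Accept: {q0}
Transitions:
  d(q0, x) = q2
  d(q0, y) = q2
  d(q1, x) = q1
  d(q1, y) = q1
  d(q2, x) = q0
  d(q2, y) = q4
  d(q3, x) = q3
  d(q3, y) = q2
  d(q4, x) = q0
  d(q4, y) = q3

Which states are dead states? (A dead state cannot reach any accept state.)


Forward reachability from each state:
  q0 -> reaches accept state q0 (live)
  q1 -> reaches {q1}, no accept state (dead)
  q2 -> reaches accept state q0 (live)
  q3 -> reaches accept state q0 (live)
  q4 -> reaches accept state q0 (live)

{q1}


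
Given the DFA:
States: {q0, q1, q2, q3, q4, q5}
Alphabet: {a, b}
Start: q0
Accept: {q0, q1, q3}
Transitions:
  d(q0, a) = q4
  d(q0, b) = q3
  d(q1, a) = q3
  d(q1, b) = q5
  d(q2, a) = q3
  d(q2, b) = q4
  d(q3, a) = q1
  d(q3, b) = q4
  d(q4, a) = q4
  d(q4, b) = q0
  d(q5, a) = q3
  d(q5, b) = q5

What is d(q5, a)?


Looking up transition d(q5, a)

q3


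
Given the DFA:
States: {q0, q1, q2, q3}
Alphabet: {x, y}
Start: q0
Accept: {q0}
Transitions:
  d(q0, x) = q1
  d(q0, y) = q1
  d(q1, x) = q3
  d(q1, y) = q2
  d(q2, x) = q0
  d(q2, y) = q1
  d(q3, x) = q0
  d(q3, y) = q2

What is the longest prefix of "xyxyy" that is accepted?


Run the DFA, marking each prefix where the state is accepting:
  "" -> q0 [accept]
  "x" -> q1 [reject]
  "xy" -> q2 [reject]
  "xyx" -> q0 [accept]
  "xyxy" -> q1 [reject]
  "xyxyy" -> q2 [reject]

"xyx"


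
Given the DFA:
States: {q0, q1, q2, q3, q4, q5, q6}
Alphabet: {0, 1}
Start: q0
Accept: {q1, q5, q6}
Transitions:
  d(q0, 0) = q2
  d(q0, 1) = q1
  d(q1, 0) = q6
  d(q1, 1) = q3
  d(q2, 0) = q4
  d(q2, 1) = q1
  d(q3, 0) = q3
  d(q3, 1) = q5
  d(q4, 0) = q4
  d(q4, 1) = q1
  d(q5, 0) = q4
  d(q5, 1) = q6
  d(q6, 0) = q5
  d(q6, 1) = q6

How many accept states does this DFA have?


Accept states listed: {q1, q5, q6}
Counting: q1(1) q5(2) q6(3)

3


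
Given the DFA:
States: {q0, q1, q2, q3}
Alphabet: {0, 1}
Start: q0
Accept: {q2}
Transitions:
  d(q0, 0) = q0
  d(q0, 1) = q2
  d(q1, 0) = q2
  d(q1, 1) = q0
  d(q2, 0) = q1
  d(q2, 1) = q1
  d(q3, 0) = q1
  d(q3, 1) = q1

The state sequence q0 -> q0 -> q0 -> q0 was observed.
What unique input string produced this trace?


Trace back each transition to find the symbol:
  q0 --[0]--> q0
  q0 --[0]--> q0
  q0 --[0]--> q0

"000"


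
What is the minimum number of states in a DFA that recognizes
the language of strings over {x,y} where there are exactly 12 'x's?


States: count = 0, 1, ..., 12 (that's 13 states), plus a dead state for count > 12.
Total: 13 + 1 = 14. Accept = count-12 state.

14


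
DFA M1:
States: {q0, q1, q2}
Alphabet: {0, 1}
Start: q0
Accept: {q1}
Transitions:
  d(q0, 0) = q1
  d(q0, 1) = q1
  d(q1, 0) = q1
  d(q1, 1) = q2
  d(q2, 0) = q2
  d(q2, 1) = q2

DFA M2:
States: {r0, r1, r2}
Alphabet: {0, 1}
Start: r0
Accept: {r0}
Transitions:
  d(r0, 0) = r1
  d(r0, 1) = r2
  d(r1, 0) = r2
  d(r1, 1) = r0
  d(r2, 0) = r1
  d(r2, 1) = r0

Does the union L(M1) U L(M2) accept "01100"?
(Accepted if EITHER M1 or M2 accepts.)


M1: final=q2 accepted=False
M2: final=r2 accepted=False

No, union rejects (neither accepts)


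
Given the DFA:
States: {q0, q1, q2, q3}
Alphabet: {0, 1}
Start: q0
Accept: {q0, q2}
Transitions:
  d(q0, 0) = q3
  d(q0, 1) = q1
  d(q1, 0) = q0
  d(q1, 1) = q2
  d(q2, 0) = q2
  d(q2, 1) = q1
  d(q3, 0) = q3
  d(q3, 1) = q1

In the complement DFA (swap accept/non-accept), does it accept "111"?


Trace: q0 -> q1 -> q2 -> q1
Final: q1
Original accept: {q0, q2}
Complement: q1 is not in original accept

Yes, complement accepts (original rejects)


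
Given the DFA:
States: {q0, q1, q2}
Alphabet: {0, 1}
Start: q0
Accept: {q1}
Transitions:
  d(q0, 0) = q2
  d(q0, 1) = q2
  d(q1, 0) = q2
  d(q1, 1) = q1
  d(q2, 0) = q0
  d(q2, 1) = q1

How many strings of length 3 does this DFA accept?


Enumerating all length-3 strings:
  "000" -> q2 [reject]
  "001" -> q2 [reject]
  "010" -> q2 [reject]
  "011" -> q1 [accept]
  "100" -> q2 [reject]
  "101" -> q2 [reject]
  "110" -> q2 [reject]
  "111" -> q1 [accept]

2 out of 8


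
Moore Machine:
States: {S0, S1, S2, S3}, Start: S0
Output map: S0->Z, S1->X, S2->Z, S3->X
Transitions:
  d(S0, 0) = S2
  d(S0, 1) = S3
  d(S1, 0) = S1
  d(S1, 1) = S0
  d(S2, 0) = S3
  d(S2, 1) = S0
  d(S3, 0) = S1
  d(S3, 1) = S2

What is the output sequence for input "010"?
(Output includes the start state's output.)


Start: S0 (output Z)
  --0--> S2 (output Z)
  --1--> S0 (output Z)
  --0--> S2 (output Z)

"ZZZZ"


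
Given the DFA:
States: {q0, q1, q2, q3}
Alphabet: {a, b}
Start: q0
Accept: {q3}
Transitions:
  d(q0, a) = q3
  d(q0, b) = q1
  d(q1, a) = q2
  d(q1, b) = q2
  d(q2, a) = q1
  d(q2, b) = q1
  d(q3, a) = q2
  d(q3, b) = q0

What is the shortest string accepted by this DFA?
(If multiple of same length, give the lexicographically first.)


BFS by string length (lex-first path to each state shown):
  len 0: q0<-""
  len 1: q1<-"b", q3<-"a"
Found accept state at length 1.

"a"


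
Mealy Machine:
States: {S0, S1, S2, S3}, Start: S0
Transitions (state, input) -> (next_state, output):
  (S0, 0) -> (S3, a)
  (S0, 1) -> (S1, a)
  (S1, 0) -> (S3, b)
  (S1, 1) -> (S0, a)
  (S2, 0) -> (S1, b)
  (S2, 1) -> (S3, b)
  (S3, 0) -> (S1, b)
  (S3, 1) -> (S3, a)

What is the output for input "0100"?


Step-by-step:
  (S0, 0) -> (S3, a)
  (S3, 1) -> (S3, a)
  (S3, 0) -> (S1, b)
  (S1, 0) -> (S3, b)

"aabb"


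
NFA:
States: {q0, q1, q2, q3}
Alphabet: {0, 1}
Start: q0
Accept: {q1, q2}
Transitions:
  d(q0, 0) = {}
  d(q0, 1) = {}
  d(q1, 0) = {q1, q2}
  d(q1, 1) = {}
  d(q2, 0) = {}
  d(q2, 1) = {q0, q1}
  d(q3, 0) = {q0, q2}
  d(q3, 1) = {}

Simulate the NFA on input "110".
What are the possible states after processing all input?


Start: {q0}
  --1--> {}
  --1--> {}
  --0--> {}

{} (empty set, no valid transitions)


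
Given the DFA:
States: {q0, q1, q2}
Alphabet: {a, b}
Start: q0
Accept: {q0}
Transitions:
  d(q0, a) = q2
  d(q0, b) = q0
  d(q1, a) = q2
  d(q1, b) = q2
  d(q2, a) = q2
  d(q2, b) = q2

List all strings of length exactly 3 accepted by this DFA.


All strings of length 3: 8 total
Accepted: 1

"bbb"


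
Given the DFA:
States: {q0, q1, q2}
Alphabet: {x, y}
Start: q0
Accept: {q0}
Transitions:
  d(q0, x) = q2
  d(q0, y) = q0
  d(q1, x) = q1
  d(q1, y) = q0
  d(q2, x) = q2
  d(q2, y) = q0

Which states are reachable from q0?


BFS from q0:
  layer 0: {q0}
  layer 1: {q2}

{q0, q2}


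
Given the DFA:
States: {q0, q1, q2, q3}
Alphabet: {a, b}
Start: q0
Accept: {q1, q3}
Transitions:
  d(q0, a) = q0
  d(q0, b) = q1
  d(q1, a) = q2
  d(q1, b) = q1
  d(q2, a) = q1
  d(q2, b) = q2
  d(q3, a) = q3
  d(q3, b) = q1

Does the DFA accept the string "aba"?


Trace: q0 -> q0 -> q1 -> q2
Final state: q2
Accept states: {q1, q3}

No, rejected (final state q2 is not an accept state)


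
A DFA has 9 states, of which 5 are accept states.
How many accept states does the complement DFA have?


Complement swaps accept and non-accept states.
9 - 5 = 4

4


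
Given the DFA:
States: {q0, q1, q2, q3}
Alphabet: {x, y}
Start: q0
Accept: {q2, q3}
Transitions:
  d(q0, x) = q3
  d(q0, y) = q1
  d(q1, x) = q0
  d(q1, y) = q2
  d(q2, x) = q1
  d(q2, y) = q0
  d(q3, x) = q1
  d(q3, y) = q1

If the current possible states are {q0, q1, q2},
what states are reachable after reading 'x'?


Apply transition on 'x' from each current state:
  d(q0, x) = q3
  d(q1, x) = q0
  d(q2, x) = q1

{q0, q1, q3}


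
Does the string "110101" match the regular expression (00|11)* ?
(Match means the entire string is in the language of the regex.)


|string| = 6; first = '1'; last = '1'

No, "110101" does not match (00|11)*


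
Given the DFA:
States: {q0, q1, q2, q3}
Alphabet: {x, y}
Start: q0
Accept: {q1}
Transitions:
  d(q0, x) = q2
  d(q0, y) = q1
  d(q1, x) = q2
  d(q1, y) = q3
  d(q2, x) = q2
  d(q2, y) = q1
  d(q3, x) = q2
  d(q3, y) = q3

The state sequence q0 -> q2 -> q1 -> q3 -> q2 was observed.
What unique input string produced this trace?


Trace back each transition to find the symbol:
  q0 --[x]--> q2
  q2 --[y]--> q1
  q1 --[y]--> q3
  q3 --[x]--> q2

"xyyx"


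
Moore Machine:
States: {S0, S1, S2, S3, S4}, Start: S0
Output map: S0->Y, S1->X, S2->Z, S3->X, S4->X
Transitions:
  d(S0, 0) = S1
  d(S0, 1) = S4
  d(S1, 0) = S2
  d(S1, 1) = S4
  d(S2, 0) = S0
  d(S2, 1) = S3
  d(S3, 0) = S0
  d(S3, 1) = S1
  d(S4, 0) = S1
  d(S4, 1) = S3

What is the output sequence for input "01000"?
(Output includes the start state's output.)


Start: S0 (output Y)
  --0--> S1 (output X)
  --1--> S4 (output X)
  --0--> S1 (output X)
  --0--> S2 (output Z)
  --0--> S0 (output Y)

"YXXXZY"


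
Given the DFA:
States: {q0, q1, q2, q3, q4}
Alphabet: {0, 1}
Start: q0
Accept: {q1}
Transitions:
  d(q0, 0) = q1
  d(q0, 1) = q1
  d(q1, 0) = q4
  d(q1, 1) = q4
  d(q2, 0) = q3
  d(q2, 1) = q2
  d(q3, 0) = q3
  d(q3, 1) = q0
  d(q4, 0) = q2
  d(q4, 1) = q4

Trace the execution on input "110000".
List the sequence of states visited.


Input: 110000
d(q0, 1) = q1
d(q1, 1) = q4
d(q4, 0) = q2
d(q2, 0) = q3
d(q3, 0) = q3
d(q3, 0) = q3


q0 -> q1 -> q4 -> q2 -> q3 -> q3 -> q3


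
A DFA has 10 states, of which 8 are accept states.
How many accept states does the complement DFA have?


Complement swaps accept and non-accept states.
10 - 8 = 2

2


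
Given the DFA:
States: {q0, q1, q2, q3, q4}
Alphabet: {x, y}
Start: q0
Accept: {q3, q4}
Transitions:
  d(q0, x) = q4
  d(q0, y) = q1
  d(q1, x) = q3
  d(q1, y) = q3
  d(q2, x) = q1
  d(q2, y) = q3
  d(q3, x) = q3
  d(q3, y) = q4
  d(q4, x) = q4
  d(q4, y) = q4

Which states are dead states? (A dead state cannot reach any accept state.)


Forward reachability from each state:
  q0 -> reaches accept state q3 (live)
  q1 -> reaches accept state q3 (live)
  q2 -> reaches accept state q3 (live)
  q3 -> reaches accept state q3 (live)
  q4 -> reaches accept state q4 (live)

None (all states can reach an accept state)


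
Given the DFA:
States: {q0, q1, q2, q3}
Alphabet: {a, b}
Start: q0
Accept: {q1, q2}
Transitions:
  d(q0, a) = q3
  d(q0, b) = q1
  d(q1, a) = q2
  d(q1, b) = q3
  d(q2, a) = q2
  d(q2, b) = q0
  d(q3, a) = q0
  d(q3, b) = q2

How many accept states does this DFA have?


Accept states listed: {q1, q2}
Counting: q1(1) q2(2)

2


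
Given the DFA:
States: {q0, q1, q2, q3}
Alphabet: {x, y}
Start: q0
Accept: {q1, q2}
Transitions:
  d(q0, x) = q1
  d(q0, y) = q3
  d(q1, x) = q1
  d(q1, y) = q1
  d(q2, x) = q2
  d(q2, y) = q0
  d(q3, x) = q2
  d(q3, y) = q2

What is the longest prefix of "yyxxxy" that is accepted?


Run the DFA, marking each prefix where the state is accepting:
  "" -> q0 [reject]
  "y" -> q3 [reject]
  "yy" -> q2 [accept]
  "yyx" -> q2 [accept]
  "yyxx" -> q2 [accept]
  "yyxxx" -> q2 [accept]
  "yyxxxy" -> q0 [reject]

"yyxxx"


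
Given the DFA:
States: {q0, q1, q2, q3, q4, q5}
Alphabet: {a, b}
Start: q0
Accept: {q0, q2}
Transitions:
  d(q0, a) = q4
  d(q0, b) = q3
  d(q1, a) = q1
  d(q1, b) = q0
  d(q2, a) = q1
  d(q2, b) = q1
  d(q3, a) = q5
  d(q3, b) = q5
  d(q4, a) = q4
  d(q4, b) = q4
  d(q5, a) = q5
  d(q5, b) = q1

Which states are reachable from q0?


BFS from q0:
  layer 0: {q0}
  layer 1: {q3, q4}
  layer 2: {q5}
  layer 3: {q1}

{q0, q1, q3, q4, q5}


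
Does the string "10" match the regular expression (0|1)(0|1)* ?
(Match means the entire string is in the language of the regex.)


|string| = 2; first = '1'; last = '0'

Yes, "10" matches (0|1)(0|1)*


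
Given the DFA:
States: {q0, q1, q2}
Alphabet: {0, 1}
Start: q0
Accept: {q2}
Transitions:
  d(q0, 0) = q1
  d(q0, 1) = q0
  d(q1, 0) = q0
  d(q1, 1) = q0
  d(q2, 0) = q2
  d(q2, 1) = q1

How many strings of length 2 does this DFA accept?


Enumerating all length-2 strings:
  "00" -> q0 [reject]
  "01" -> q0 [reject]
  "10" -> q1 [reject]
  "11" -> q0 [reject]

0 out of 4


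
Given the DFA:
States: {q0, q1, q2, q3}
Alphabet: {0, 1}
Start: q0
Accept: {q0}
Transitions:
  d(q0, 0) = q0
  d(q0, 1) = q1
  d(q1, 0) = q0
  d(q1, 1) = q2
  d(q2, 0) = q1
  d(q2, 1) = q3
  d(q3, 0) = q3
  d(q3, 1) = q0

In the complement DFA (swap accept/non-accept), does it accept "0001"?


Trace: q0 -> q0 -> q0 -> q0 -> q1
Final: q1
Original accept: {q0}
Complement: q1 is not in original accept

Yes, complement accepts (original rejects)


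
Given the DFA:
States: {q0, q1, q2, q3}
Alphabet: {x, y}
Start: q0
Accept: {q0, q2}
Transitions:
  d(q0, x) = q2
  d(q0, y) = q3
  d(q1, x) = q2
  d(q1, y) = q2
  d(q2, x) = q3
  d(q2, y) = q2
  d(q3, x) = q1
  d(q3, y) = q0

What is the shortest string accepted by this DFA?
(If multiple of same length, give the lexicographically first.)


BFS by string length (lex-first path to each state shown):
  len 0: q0<-""
Found accept state at length 0.

"" (empty string)


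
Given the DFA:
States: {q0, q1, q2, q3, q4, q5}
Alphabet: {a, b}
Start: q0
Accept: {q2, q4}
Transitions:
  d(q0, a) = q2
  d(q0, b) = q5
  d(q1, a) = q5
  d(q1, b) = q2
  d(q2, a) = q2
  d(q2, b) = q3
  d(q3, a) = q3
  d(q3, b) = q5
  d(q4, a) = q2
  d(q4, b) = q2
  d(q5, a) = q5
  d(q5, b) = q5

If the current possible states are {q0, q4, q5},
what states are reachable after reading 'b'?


Apply transition on 'b' from each current state:
  d(q0, b) = q5
  d(q4, b) = q2
  d(q5, b) = q5

{q2, q5}


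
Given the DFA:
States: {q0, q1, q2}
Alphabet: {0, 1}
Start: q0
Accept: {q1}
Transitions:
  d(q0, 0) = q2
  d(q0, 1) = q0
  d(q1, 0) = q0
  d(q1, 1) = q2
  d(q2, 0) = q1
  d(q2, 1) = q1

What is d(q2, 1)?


Looking up transition d(q2, 1)

q1


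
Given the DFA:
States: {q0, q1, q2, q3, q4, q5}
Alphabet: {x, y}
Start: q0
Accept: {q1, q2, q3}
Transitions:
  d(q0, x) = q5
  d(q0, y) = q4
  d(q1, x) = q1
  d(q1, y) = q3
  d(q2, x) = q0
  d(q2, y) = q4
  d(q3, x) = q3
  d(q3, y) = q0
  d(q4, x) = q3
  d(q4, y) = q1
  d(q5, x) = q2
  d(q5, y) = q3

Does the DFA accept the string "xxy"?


Trace: q0 -> q5 -> q2 -> q4
Final state: q4
Accept states: {q1, q2, q3}

No, rejected (final state q4 is not an accept state)


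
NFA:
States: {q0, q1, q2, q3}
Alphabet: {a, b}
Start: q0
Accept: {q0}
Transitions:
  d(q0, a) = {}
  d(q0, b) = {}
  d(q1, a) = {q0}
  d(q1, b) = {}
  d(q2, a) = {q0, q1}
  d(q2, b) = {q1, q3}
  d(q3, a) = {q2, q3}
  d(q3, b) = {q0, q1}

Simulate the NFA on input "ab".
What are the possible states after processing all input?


Start: {q0}
  --a--> {}
  --b--> {}

{} (empty set, no valid transitions)


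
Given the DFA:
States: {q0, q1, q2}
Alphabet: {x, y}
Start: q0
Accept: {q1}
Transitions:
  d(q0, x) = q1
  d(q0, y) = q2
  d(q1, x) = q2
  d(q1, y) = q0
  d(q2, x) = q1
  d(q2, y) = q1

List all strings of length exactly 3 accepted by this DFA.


All strings of length 3: 8 total
Accepted: 3

"xxx", "xxy", "xyx"


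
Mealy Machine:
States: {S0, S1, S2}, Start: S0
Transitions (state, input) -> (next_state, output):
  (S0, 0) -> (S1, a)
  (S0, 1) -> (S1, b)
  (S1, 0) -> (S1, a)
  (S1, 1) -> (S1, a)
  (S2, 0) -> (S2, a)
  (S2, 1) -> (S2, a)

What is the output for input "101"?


Step-by-step:
  (S0, 1) -> (S1, b)
  (S1, 0) -> (S1, a)
  (S1, 1) -> (S1, a)

"baa"


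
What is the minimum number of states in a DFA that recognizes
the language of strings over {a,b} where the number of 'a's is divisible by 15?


States track (count of 'a') mod 15.
Need 15 states: one per remainder 0..14; accept = remainder 0.

15


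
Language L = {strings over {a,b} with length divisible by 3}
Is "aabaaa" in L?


length = 6; 6 mod 3 = 0

Yes, "aabaaa" is in L


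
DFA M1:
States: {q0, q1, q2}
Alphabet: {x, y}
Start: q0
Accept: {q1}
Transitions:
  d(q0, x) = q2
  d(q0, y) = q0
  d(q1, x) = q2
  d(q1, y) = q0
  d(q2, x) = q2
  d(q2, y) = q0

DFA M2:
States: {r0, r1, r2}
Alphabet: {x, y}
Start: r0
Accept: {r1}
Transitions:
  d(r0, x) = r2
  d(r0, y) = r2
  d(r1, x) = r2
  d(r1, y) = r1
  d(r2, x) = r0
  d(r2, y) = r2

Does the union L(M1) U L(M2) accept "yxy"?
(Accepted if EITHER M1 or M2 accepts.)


M1: final=q0 accepted=False
M2: final=r2 accepted=False

No, union rejects (neither accepts)
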